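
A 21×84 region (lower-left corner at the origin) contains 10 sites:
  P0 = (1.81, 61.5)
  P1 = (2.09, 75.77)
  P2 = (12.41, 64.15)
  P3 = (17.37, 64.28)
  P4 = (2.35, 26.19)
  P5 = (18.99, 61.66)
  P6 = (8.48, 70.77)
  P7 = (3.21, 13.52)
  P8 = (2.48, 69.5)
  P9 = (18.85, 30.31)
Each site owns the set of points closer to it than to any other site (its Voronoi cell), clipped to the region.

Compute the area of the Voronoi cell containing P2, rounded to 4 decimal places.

1. box [0,21]×[0,84]: [(0, 0) (21, 0) (21, 84) (0, 84)]
2. ⊥bis P2·P0 via (7.11,62.825): [(21, 7.265) (21, 84) (1.8162, 84)]  |A|=736.0325
3. ⊥bis P2·P1 via (7.25,69.96): [(5.6758, 68.5619) (21, 7.265) (21, 82.1717)]  |A|=573.9435
4. ⊥bis P2·P3 via (14.89,64.215): [(14.5691, 76.4602) (5.6758, 68.5619) (15.8419, 27.8975)]  |A|=220.9674
5. ⊥bis P2·P4 via (7.38,45.17): [(15.4452, 43.0326) (14.5691, 76.4602) (5.6758, 68.5619) (11.8178, 43.9939)]  |A|=193.7075
6. ⊥bis P2·P5 via (15.7,62.905): [(14.9746, 60.988) (14.5691, 76.4602) (5.6758, 68.5619) (10.5153, 49.204)]  |A|=142.0768
7. ⊥bis P2·P6 via (10.445,67.46): [(14.9746, 60.988) (14.7382, 70.0087) (6.532, 65.137) (10.5153, 49.204)]  |A|=96.5831
8. ⊥bis P2·P7 via (7.81,38.835): [(14.9746, 60.988) (14.7382, 70.0087) (6.532, 65.137) (10.5153, 49.204)]  |A|=96.5831
9. ⊥bis P2·P8 via (7.445,66.825): [(14.9746, 60.988) (14.7382, 70.0087) (6.5372, 65.1401) (6.5331, 65.1325) (10.5153, 49.204)]  |A|=96.5831
10. ⊥bis P2·P9 via (15.63,47.23): [(14.9746, 60.988) (14.7382, 70.0087) (6.5372, 65.1401) (6.5331, 65.1325) (10.5153, 49.204)]  |A|=96.5831
11. canonical 5-gon: [(14.9746, 60.988) (14.7382, 70.0087) (6.5372, 65.1401) (6.5331, 65.1325) (10.5153, 49.204)]
12. shoelace: 96.5831

Area of P2's cell: 96.5831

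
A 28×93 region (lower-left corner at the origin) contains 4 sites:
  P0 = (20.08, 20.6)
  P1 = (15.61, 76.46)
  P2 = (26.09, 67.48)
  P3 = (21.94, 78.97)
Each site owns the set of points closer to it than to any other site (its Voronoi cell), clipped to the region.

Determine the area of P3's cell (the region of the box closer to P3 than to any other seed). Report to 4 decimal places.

Area of P3's cell: 223.7705

1. box [0,28]×[0,93]: [(0, 0) (28, 0) (28, 93) (0, 93)]
2. ⊥bis P3·P0 via (21.01,49.785): [(0, 50.4545) (28, 49.5623) (28, 93) (0, 93)]  |A|=1203.7654
3. ⊥bis P3·P1 via (18.775,77.715): [(28, 54.4504) (28, 93) (12.7141, 93)]  |A|=294.6325
4. ⊥bis P3·P2 via (24.015,73.225): [(20.9888, 72.132) (28, 74.6643) (28, 93) (12.7141, 93)]  |A|=223.7705
5. canonical 4-gon: [(20.9888, 72.132) (28, 74.6643) (28, 93) (12.7141, 93)]
6. shoelace: 223.7705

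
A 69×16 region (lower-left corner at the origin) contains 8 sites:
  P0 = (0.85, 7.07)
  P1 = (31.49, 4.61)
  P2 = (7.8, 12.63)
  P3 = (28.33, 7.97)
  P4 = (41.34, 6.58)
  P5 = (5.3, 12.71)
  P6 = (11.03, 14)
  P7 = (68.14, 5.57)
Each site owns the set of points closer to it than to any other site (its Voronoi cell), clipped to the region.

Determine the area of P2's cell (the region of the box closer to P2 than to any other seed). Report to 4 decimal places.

Area of P2's cell: 62.2280

1. box [0,69]×[0,16]: [(0, 0) (69, 0) (69, 16) (0, 16)]
2. ⊥bis P2·P0 via (4.325,9.85): [(0, 15.2562) (12.205, 0) (69, 0) (69, 16) (0, 16)]  |A|=1010.8987
3. ⊥bis P2·P1 via (19.645,8.62): [(0, 15.2562) (12.205, 0) (16.7268, 0) (22.1434, 16) (0, 16)]  |A|=217.8604
4. ⊥bis P2·P3 via (18.065,10.3): [(0, 15.2562) (12.205, 0) (15.7271, 0) (19.3588, 16) (0, 16)]  |A|=187.5857
5. ⊥bis P2·P4 via (24.57,9.605): [(0, 15.2562) (12.205, 0) (15.7271, 0) (19.3588, 16) (0, 16)]  |A|=187.5857
6. ⊥bis P2·P5 via (6.55,12.67): [(6.3777, 7.2842) (12.205, 0) (15.7271, 0) (19.3588, 16) (6.6566, 16)]  |A|=156.2053
7. ⊥bis P2·P6 via (9.415,13.315): [(6.3777, 7.2842) (12.205, 0) (15.0625, 0) (8.2762, 16) (6.6566, 16)]  |A|=62.228
8. ⊥bis P2·P7 via (37.97,9.1): [(6.3777, 7.2842) (12.205, 0) (15.0625, 0) (8.2762, 16) (6.6566, 16)]  |A|=62.228
9. canonical 5-gon: [(6.3777, 7.2842) (12.205, 0) (15.0625, 0) (8.2762, 16) (6.6566, 16)]
10. shoelace: 62.228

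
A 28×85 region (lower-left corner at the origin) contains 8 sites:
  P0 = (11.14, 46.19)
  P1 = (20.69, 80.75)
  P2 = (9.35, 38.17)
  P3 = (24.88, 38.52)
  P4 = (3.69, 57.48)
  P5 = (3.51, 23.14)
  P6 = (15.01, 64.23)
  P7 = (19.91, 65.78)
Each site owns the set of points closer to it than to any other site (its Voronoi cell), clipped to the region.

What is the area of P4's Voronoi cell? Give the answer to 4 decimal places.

1. box [0,28]×[0,85]: [(0, 0) (28, 0) (28, 85) (0, 85)]
2. ⊥bis P4·P0 via (7.415,51.835): [(0, 46.942) (28, 65.4185) (28, 85) (0, 85)]  |A|=806.9521
3. ⊥bis P4·P1 via (12.19,69.115): [(0, 78.0205) (0, 46.942) (22.3517, 61.6913)]  |A|=347.3275
4. ⊥bis P4·P2 via (6.52,47.825): [(0, 78.0205) (0, 46.942) (22.3517, 61.6913)]  |A|=347.3275
5. ⊥bis P4·P3 via (14.285,48): [(0, 78.0205) (0, 46.942) (22.3517, 61.6913)]  |A|=347.3275
6. ⊥bis P4·P5 via (3.6,40.31): [(0, 78.0205) (0, 46.942) (22.3517, 61.6913)]  |A|=347.3275
7. ⊥bis P4·P6 via (9.35,60.855): [(0, 76.5353) (0, 46.942) (12.6634, 55.2983)]  |A|=187.3758
8. ⊥bis P4·P7 via (11.8,61.63): [(0, 76.5353) (0, 46.942) (12.6634, 55.2983)]  |A|=187.3758
9. canonical 3-gon: [(0, 76.5353) (0, 46.942) (12.6634, 55.2983)]
10. shoelace: 187.3758

Area of P4's cell: 187.3758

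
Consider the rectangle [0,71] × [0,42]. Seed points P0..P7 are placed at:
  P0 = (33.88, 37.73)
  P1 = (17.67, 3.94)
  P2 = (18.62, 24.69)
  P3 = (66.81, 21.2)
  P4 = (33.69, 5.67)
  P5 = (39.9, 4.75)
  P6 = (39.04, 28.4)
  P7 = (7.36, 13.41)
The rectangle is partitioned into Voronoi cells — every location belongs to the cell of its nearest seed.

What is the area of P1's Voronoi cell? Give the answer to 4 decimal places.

Area of P1's cell: 203.8035

1. box [0,71]×[0,42]: [(0, 0) (71, 0) (71, 42) (0, 42)]
2. ⊥bis P1·P0 via (25.775,20.835): [(0, 33.2) (0, 0) (69.2059, 0)]  |A|=1148.8171
3. ⊥bis P1·P2 via (18.145,14.315): [(41.605, 13.2409) (0, 15.1457) (0, 0) (69.2059, 0)]  |A|=773.244
4. ⊥bis P1·P3 via (42.24,12.57): [(42.0853, 13.0105) (41.605, 13.2409) (0, 15.1457) (0, 0) (46.6551, 0)]  |A|=626.5454
5. ⊥bis P1·P4 via (25.68,4.805): [(24.6854, 14.0156) (0, 15.1457) (0, 0) (26.1989, 0)]  |A|=370.535
6. ⊥bis P1·P5 via (28.785,4.345): [(24.6854, 14.0156) (0, 15.1457) (0, 0) (26.1989, 0)]  |A|=370.535
7. ⊥bis P1·P6 via (28.355,16.17): [(24.6854, 14.0156) (0, 15.1457) (0, 0) (26.1989, 0)]  |A|=370.535
8. ⊥bis P1·P7 via (12.515,8.675): [(24.6854, 14.0156) (17.7136, 14.3347) (4.5468, 0) (26.1989, 0)]  |A|=203.8035
9. canonical 4-gon: [(24.6854, 14.0156) (17.7136, 14.3347) (4.5468, 0) (26.1989, 0)]
10. shoelace: 203.8035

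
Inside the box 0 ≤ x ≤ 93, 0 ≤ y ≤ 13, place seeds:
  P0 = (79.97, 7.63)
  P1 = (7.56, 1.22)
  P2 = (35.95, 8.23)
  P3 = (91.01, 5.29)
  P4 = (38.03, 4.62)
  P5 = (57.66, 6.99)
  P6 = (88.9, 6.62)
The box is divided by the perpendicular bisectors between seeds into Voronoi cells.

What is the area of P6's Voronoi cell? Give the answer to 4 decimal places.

1. box [0,93]×[0,13]: [(0, 0) (93, 0) (93, 13) (0, 13)]
2. ⊥bis P6·P0 via (84.435,7.125): [(83.6291, 0) (93, 0) (93, 13) (85.0995, 13)]  |A|=112.264
3. ⊥bis P6·P1 via (48.23,3.92): [(83.6291, 0) (93, 0) (93, 13) (85.0995, 13)]  |A|=112.264
4. ⊥bis P6·P2 via (62.425,7.425): [(83.6291, 0) (93, 0) (93, 13) (85.0995, 13)]  |A|=112.264
5. ⊥bis P6·P3 via (89.955,5.955): [(83.6291, 0) (86.2014, 0) (93, 10.7858) (93, 13) (85.0995, 13)]  |A|=75.5997
6. ⊥bis P6·P4 via (63.465,5.62): [(83.6291, 0) (86.2014, 0) (93, 10.7858) (93, 13) (85.0995, 13)]  |A|=75.5997
7. ⊥bis P6·P5 via (73.28,6.805): [(83.6291, 0) (86.2014, 0) (93, 10.7858) (93, 13) (85.0995, 13)]  |A|=75.5997
8. canonical 5-gon: [(83.6291, 0) (86.2014, 0) (93, 10.7858) (93, 13) (85.0995, 13)]
9. shoelace: 75.5997

Area of P6's cell: 75.5997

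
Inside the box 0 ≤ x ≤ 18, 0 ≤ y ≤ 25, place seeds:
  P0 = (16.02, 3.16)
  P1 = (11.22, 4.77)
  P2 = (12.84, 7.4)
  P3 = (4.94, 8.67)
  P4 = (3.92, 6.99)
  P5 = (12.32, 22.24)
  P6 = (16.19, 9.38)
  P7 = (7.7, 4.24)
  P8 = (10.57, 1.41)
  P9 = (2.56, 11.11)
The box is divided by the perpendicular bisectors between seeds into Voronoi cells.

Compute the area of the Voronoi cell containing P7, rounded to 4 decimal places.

Area of P7's cell: 31.9994

1. box [0,18]×[0,25]: [(0, 0) (18, 0) (18, 25) (0, 25)]
2. ⊥bis P7·P0 via (11.86,3.7): [(0, 0) (11.3797, 0) (14.6249, 25) (0, 25)]  |A|=325.0577
3. ⊥bis P7·P1 via (9.46,4.505): [(0, 0) (10.1383, 0) (6.3741, 25) (0, 25)]  |A|=206.4052
4. ⊥bis P7·P2 via (10.27,5.82): [(0, 22.525) (0, 0) (10.1383, 0) (8.9351, 7.9914)]  |A|=141.1407
5. ⊥bis P7·P3 via (6.32,6.455): [(8.8938, 8.0585) (0, 2.5175) (0, 0) (10.1383, 0) (8.9351, 7.9914)]  |A|=52.1695
6. ⊥bis P7·P4 via (5.81,5.615): [(8.8938, 8.0585) (6.5049, 6.5702) (1.725, 0) (10.1383, 0) (8.9351, 7.9914)]  |A|=38.3146
7. ⊥bis P7·P5 via (10.01,13.24): [(8.8938, 8.0585) (6.5049, 6.5702) (1.725, 0) (10.1383, 0) (8.9351, 7.9914)]  |A|=38.3146
8. ⊥bis P7·P6 via (11.945,6.81): [(8.8938, 8.0585) (6.5049, 6.5702) (1.725, 0) (10.1383, 0) (8.9351, 7.9914)]  |A|=38.3146
9. ⊥bis P7·P8 via (9.135,2.825): [(8.8938, 8.0585) (6.5049, 6.5702) (1.725, 0) (6.3494, 0) (9.6364, 3.3335) (8.9351, 7.9914)]  |A|=31.9994
10. ⊥bis P7·P9 via (5.13,7.675): [(8.8938, 8.0585) (6.5049, 6.5702) (1.725, 0) (6.3494, 0) (9.6364, 3.3335) (8.9351, 7.9914)]  |A|=31.9994
11. canonical 6-gon: [(8.8938, 8.0585) (6.5049, 6.5702) (1.725, 0) (6.3494, 0) (9.6364, 3.3335) (8.9351, 7.9914)]
12. shoelace: 31.9994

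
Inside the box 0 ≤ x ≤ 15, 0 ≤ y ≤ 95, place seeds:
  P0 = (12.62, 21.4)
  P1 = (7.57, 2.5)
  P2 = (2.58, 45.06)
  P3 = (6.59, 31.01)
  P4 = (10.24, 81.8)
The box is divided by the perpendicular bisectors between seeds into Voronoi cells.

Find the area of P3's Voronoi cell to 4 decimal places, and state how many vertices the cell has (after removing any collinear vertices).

1. box [0,15]×[0,95]: [(0, 0) (15, 0) (15, 95) (0, 95)]
2. ⊥bis P3·P0 via (9.605,26.205): [(0, 20.1781) (15, 29.5902) (15, 95) (0, 95)]  |A|=1051.7374
3. ⊥bis P3·P1 via (7.08,16.755): [(0, 20.1781) (15, 29.5902) (15, 95) (0, 95)]  |A|=1051.7374
4. ⊥bis P3·P2 via (4.585,38.035): [(0, 36.7264) (0, 20.1781) (15, 29.5902) (15, 41.0075)]  |A|=209.7419
5. ⊥bis P3·P4 via (8.415,56.405): [(0, 36.7264) (0, 20.1781) (15, 29.5902) (15, 41.0075)]  |A|=209.7419
6. canonical 4-gon: [(0, 36.7264) (0, 20.1781) (15, 29.5902) (15, 41.0075)]
7. shoelace: 209.7419

Area of P3's cell: 209.7419 (4 vertices)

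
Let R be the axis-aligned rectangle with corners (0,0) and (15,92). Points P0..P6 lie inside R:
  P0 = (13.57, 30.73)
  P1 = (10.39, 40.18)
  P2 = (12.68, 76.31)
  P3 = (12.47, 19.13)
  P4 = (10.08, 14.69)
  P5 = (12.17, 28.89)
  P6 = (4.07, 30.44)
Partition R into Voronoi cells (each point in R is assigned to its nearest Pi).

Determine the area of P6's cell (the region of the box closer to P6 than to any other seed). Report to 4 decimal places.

Area of P6's cell: 124.7012

1. box [0,15]×[0,92]: [(0, 0) (15, 0) (15, 92) (0, 92)]
2. ⊥bis P6·P0 via (8.82,30.585): [(0, 0) (9.7536, 0) (6.9452, 92) (0, 92)]  |A|=768.1482
3. ⊥bis P6·P1 via (7.23,35.31): [(0, 40.0013) (0, 0) (9.7536, 0) (8.705, 34.3529)]  |A|=341.6386
4. ⊥bis P6·P2 via (8.375,53.375): [(0, 40.0013) (0, 0) (9.7536, 0) (8.705, 34.3529)]  |A|=341.6386
5. ⊥bis P6·P3 via (8.27,24.785): [(0, 40.0013) (0, 18.6428) (8.9809, 25.313) (8.705, 34.3529)]  |A|=134.4765
6. ⊥bis P6·P4 via (7.075,22.565): [(0, 40.0013) (0, 19.8653) (3.3852, 21.157) (8.9809, 25.313) (8.705, 34.3529)]  |A|=132.4074
7. ⊥bis P6·P5 via (8.12,29.665): [(0, 40.0013) (0, 19.8653) (3.3852, 21.157) (7.0066, 23.8467) (8.7479, 32.9464) (8.705, 34.3529)]  |A|=124.7012
8. canonical 6-gon: [(0, 40.0013) (0, 19.8653) (3.3852, 21.157) (7.0066, 23.8467) (8.7479, 32.9464) (8.705, 34.3529)]
9. shoelace: 124.7012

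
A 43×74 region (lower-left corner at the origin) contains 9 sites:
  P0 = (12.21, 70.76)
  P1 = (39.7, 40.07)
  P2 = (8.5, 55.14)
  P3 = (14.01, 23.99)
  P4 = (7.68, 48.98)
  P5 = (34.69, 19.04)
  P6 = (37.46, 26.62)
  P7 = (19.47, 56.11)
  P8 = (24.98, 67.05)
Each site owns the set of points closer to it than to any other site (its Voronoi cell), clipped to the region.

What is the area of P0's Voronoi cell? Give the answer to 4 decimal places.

1. box [0,43]×[0,74]: [(0, 0) (43, 0) (43, 74) (0, 74)]
2. ⊥bis P0·P1 via (25.955,55.415): [(0, 32.1663) (43, 70.6827) (43, 74) (0, 74)]  |A|=970.7458
3. ⊥bis P0·P2 via (10.355,62.95): [(0, 65.4095) (29.3344, 58.4421) (43, 70.6827) (43, 74) (0, 74)]  |A|=483.1605
4. ⊥bis P0·P3 via (13.11,47.375): [(0, 65.4095) (29.3344, 58.4421) (43, 70.6827) (43, 74) (0, 74)]  |A|=483.1605
5. ⊥bis P0·P4 via (9.945,59.87): [(0, 65.4095) (29.3344, 58.4421) (43, 70.6827) (43, 74) (0, 74)]  |A|=483.1605
6. ⊥bis P0·P5 via (23.45,44.9): [(0, 65.4095) (29.3344, 58.4421) (43, 70.6827) (43, 74) (0, 74)]  |A|=483.1605
7. ⊥bis P0·P6 via (24.835,48.69): [(0, 65.4095) (29.3344, 58.4421) (43, 70.6827) (43, 74) (0, 74)]  |A|=483.1605
8. ⊥bis P0·P7 via (15.84,63.435): [(0, 65.4095) (13.4013, 62.2265) (37.1592, 74) (0, 74)]  |A|=276.3095
9. ⊥bis P0·P8 via (18.595,68.905): [(0, 65.4095) (13.4013, 62.2265) (17.2019, 64.1099) (20.0752, 74) (0, 74)]  |A|=191.8286
10. canonical 5-gon: [(0, 65.4095) (13.4013, 62.2265) (17.2019, 64.1099) (20.0752, 74) (0, 74)]
11. shoelace: 191.8286

Area of P0's cell: 191.8286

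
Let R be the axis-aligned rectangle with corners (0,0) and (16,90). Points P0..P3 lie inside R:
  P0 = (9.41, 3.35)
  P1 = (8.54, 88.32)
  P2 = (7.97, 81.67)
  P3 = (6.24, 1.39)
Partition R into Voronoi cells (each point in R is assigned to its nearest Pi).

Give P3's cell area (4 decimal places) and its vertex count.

Area of P3's cell: 69.7973 (3 vertices)

1. box [0,16]×[0,90]: [(0, 0) (16, 0) (16, 90) (0, 90)]
2. ⊥bis P3·P0 via (7.825,2.37): [(0, 15.0257) (0, 0) (9.2904, 0)]  |A|=69.7973
3. ⊥bis P3·P1 via (7.39,44.855): [(0, 15.0257) (0, 0) (9.2904, 0)]  |A|=69.7973
4. ⊥bis P3·P2 via (7.105,41.53): [(0, 15.0257) (0, 0) (9.2904, 0)]  |A|=69.7973
5. canonical 3-gon: [(0, 15.0257) (0, 0) (9.2904, 0)]
6. shoelace: 69.7973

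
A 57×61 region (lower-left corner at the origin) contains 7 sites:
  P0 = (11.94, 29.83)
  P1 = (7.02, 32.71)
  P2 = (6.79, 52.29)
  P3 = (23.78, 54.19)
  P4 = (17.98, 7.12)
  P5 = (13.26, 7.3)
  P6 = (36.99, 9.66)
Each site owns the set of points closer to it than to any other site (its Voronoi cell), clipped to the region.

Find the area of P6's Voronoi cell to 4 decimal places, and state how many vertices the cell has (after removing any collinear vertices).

1. box [0,57]×[0,61]: [(0, 0) (57, 0) (57, 61) (0, 61)]
2. ⊥bis P6·P0 via (24.465,19.745): [(8.5665, 0) (57, 0) (57, 60.1516)]  |A|=1456.6761
3. ⊥bis P6·P1 via (22.005,21.185): [(8.5665, 0) (57, 0) (57, 60.1516)]  |A|=1456.6761
4. ⊥bis P6·P2 via (21.89,30.975): [(48.9329, 50.1328) (8.5665, 0) (57, 0) (57, 55.8477)]  |A|=1439.3159
5. ⊥bis P6·P3 via (30.385,31.925): [(35.4921, 33.44) (8.5665, 0) (57, 0) (57, 39.8204)]  |A|=1238.0356
6. ⊥bis P6·P4 via (27.485,8.39): [(35.4921, 33.44) (25.7539, 21.3458) (28.606, 0) (57, 0) (57, 39.8204)]  |A|=1024.1564
7. ⊥bis P6·P5 via (25.125,8.48): [(35.4921, 33.44) (25.7539, 21.3458) (28.606, 0) (57, 0) (57, 39.8204)]  |A|=1024.1564
8. canonical 5-gon: [(35.4921, 33.44) (25.7539, 21.3458) (28.606, 0) (57, 0) (57, 39.8204)]
9. shoelace: 1024.1564

Area of P6's cell: 1024.1564 (5 vertices)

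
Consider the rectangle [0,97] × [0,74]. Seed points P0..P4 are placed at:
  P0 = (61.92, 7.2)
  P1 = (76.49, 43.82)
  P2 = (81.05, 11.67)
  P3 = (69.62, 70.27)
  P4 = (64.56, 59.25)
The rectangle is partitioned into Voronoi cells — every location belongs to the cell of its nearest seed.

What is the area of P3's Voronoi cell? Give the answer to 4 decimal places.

1. box [0,97]×[0,74]: [(0, 0) (97, 0) (97, 74) (0, 74)]
2. ⊥bis P3·P0 via (65.77,38.735): [(0, 46.7646) (97, 34.9222) (97, 74) (0, 74)]  |A|=3216.1868
3. ⊥bis P3·P1 via (73.055,57.045): [(0, 46.7646) (22.7713, 43.9846) (97, 63.2644) (97, 74) (0, 74)]  |A|=2164.2879
4. ⊥bis P3·P2 via (75.335,40.97): [(0, 46.7646) (22.7713, 43.9846) (97, 63.2644) (97, 74) (0, 74)]  |A|=2164.2879
5. ⊥bis P3·P4 via (67.09,64.76): [(79.9768, 58.8428) (97, 63.2644) (97, 74) (46.9665, 74)]  |A|=470.5604
6. canonical 4-gon: [(79.9768, 58.8428) (97, 63.2644) (97, 74) (46.9665, 74)]
7. shoelace: 470.5604

Area of P3's cell: 470.5604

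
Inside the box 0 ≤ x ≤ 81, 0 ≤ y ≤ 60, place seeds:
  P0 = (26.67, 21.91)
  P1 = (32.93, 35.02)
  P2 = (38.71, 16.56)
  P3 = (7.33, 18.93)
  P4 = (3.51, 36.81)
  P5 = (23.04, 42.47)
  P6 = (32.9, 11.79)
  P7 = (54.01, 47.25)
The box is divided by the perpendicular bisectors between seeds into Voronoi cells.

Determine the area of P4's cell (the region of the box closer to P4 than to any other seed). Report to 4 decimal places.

Area of P4's cell: 376.7751

1. box [0,81]×[0,60]: [(0, 0) (81, 0) (81, 60) (0, 60)]
2. ⊥bis P4·P0 via (15.09,29.36): [(0, 5.9047) (34.8023, 60) (0, 60)]  |A|=941.3199
3. ⊥bis P4·P1 via (18.22,35.915): [(0, 5.9047) (18.1064, 34.0486) (19.6854, 60) (0, 60)]  |A|=745.1685
4. ⊥bis P4·P2 via (21.11,26.685): [(0, 5.9047) (18.1064, 34.0486) (19.6854, 60) (0, 60)]  |A|=745.1685
5. ⊥bis P4·P3 via (5.42,27.87): [(0, 26.712) (15.5196, 30.0277) (18.1064, 34.0486) (19.6854, 60) (0, 60)]  |A|=583.7075
6. ⊥bis P4·P5 via (13.275,39.64): [(0, 26.712) (15.5196, 30.0277) (15.8927, 30.6076) (7.3745, 60) (0, 60)]  |A|=376.7751
7. ⊥bis P4·P6 via (18.205,24.3): [(0, 26.712) (15.5196, 30.0277) (15.8927, 30.6076) (7.3745, 60) (0, 60)]  |A|=376.7751
8. ⊥bis P4·P7 via (28.76,42.03): [(0, 26.712) (15.5196, 30.0277) (15.8927, 30.6076) (7.3745, 60) (0, 60)]  |A|=376.7751
9. canonical 5-gon: [(0, 26.712) (15.5196, 30.0277) (15.8927, 30.6076) (7.3745, 60) (0, 60)]
10. shoelace: 376.7751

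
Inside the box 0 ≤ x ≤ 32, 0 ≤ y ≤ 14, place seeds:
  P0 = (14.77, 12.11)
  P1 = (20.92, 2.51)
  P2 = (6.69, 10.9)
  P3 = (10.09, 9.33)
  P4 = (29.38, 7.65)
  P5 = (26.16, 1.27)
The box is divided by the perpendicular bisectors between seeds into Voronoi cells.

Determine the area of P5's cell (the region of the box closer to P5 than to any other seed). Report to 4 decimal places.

1. box [0,32]×[0,14]: [(0, 0) (32, 0) (32, 14) (0, 14)]
2. ⊥bis P5·P0 via (20.465,6.69): [(14.098, 0) (32, 0) (32, 14) (27.422, 14)]  |A|=157.3596
3. ⊥bis P5·P1 via (23.54,1.89): [(26.0694, 12.5788) (23.0927, 0) (32, 0) (32, 14) (27.422, 14)]  |A|=100.7885
4. ⊥bis P5·P2 via (16.425,6.085): [(26.0694, 12.5788) (23.0927, 0) (32, 0) (32, 14) (27.422, 14)]  |A|=100.7885
5. ⊥bis P5·P3 via (18.125,5.3): [(26.0694, 12.5788) (23.0927, 0) (32, 0) (32, 14) (27.422, 14)]  |A|=100.7885
6. ⊥bis P5·P4 via (27.77,4.46): [(24.5346, 6.0929) (23.0927, 0) (32, 0) (32, 2.3251)]  |A|=35.8145
7. canonical 4-gon: [(24.5346, 6.0929) (23.0927, 0) (32, 0) (32, 2.3251)]
8. shoelace: 35.8145

Area of P5's cell: 35.8145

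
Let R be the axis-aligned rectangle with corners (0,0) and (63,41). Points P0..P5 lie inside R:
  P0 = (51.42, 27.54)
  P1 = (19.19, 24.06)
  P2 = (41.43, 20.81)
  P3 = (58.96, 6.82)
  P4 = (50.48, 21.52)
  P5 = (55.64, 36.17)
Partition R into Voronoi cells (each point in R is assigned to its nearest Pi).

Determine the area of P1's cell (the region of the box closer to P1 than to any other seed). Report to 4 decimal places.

Area of P1's cell: 1231.1165

1. box [0,63]×[0,41]: [(0, 0) (63, 0) (63, 41) (0, 41)]
2. ⊥bis P1·P0 via (35.305,25.8): [(0, 0) (38.0907, 0) (33.6638, 41) (0, 41)]  |A|=1470.9677
3. ⊥bis P1·P2 via (30.31,22.435): [(0, 0) (27.0315, 0) (33.023, 41) (0, 41)]  |A|=1231.1165
4. ⊥bis P1·P3 via (39.075,15.44): [(0, 0) (27.0315, 0) (33.023, 41) (0, 41)]  |A|=1231.1165
5. ⊥bis P1·P4 via (34.835,22.79): [(0, 0) (27.0315, 0) (33.023, 41) (0, 41)]  |A|=1231.1165
6. ⊥bis P1·P5 via (37.415,30.115): [(0, 0) (27.0315, 0) (33.023, 41) (0, 41)]  |A|=1231.1165
7. canonical 4-gon: [(0, 0) (27.0315, 0) (33.023, 41) (0, 41)]
8. shoelace: 1231.1165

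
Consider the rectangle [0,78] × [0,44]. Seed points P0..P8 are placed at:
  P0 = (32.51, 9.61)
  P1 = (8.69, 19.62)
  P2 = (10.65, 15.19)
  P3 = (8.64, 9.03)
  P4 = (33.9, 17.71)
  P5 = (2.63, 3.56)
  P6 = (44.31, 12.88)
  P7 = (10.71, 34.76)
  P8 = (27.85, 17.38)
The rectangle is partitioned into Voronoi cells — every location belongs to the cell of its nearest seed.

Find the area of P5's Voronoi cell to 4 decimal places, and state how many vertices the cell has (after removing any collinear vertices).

1. box [0,78]×[0,44]: [(0, 0) (78, 0) (78, 44) (0, 44)]
2. ⊥bis P5·P0 via (17.57,6.585): [(0, 0) (18.9033, 0) (9.9943, 44) (0, 44)]  |A|=635.7482
3. ⊥bis P5·P1 via (5.66,11.59): [(0, 13.7257) (0, 0) (18.9033, 0) (17.458, 7.1382)]  |A|=187.2796
4. ⊥bis P5·P2 via (6.64,9.375): [(0.7308, 13.45) (0, 13.7257) (0, 0) (18.9033, 0) (18.6872, 1.0673)]  |A|=140.3842
5. ⊥bis P5·P3 via (5.635,6.295): [(0, 12.4863) (0, 0) (11.3644, 0)]  |A|=70.9495
6. ⊥bis P5·P4 via (18.265,10.635): [(0, 12.4863) (0, 0) (11.3644, 0)]  |A|=70.9495
7. ⊥bis P5·P6 via (23.47,8.22): [(0, 12.4863) (0, 0) (11.3644, 0)]  |A|=70.9495
8. ⊥bis P5·P7 via (6.67,19.16): [(0, 12.4863) (0, 0) (11.3644, 0)]  |A|=70.9495
9. ⊥bis P5·P8 via (15.24,10.47): [(0, 12.4863) (0, 0) (11.3644, 0)]  |A|=70.9495
10. canonical 3-gon: [(0, 12.4863) (0, 0) (11.3644, 0)]
11. shoelace: 70.9495

Area of P5's cell: 70.9495 (3 vertices)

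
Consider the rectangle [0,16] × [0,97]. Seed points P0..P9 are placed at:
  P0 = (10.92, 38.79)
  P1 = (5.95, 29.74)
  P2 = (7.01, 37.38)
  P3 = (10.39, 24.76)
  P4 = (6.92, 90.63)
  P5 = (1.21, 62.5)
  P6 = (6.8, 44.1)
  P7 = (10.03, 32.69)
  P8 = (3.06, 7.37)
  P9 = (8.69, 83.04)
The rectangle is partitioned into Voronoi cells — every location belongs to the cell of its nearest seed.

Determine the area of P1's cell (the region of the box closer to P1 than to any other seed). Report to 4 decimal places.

1. box [0,16]×[0,97]: [(0, 0) (16, 0) (16, 97) (0, 97)]
2. ⊥bis P1·P0 via (8.435,34.265): [(0, 38.8973) (0, 0) (16, 0) (16, 30.1105)]  |A|=552.0622
3. ⊥bis P1·P2 via (6.48,33.56): [(10.8136, 32.9587) (0, 34.4591) (0, 0) (16, 0) (16, 30.1105)]  |A|=528.0658
4. ⊥bis P1·P3 via (8.17,27.25): [(13.14, 31.6811) (10.8136, 32.9587) (0, 34.4591) (0, 19.9659)]  |A|=100.383
5. ⊥bis P1·P4 via (6.435,60.185): [(13.14, 31.6811) (10.8136, 32.9587) (0, 34.4591) (0, 19.9659)]  |A|=100.383
6. ⊥bis P1·P5 via (3.58,46.12): [(13.14, 31.6811) (10.8136, 32.9587) (0, 34.4591) (0, 19.9659)]  |A|=100.383
7. ⊥bis P1·P6 via (6.375,36.92): [(13.14, 31.6811) (10.8136, 32.9587) (0, 34.4591) (0, 19.9659)]  |A|=100.383
8. ⊥bis P1·P7 via (7.99,31.215): [(9.8037, 28.7066) (6.2738, 33.5886) (0, 34.4591) (0, 19.9659)]  |A|=84.8215
9. ⊥bis P1·P8 via (4.505,18.555): [(9.8037, 28.7066) (6.2738, 33.5886) (0, 34.4591) (0, 19.9659)]  |A|=84.8215
10. ⊥bis P1·P9 via (7.32,56.39): [(9.8037, 28.7066) (6.2738, 33.5886) (0, 34.4591) (0, 19.9659)]  |A|=84.8215
11. canonical 4-gon: [(9.8037, 28.7066) (6.2738, 33.5886) (0, 34.4591) (0, 19.9659)]
12. shoelace: 84.8215

Area of P1's cell: 84.8215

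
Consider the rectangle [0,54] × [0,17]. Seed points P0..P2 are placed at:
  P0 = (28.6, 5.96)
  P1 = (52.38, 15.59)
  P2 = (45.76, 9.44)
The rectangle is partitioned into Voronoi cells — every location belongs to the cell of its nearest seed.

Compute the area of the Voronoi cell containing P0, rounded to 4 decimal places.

Area of P0's cell: 629.3020

1. box [0,54]×[0,17]: [(0, 0) (54, 0) (54, 17) (0, 17)]
2. ⊥bis P0·P1 via (40.49,10.775): [(0, 0) (44.8535, 0) (37.9691, 17) (0, 17)]  |A|=703.9919
3. ⊥bis P0·P2 via (37.18,7.7): [(0, 0) (38.7415, 0) (35.294, 17) (0, 17)]  |A|=629.302
4. canonical 4-gon: [(0, 0) (38.7415, 0) (35.294, 17) (0, 17)]
5. shoelace: 629.302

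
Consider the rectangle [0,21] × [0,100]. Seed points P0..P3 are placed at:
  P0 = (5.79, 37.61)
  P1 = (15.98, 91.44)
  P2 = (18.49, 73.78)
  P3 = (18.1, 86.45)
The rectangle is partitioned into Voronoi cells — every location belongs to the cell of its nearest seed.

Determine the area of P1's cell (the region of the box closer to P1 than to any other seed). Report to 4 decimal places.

1. box [0,21]×[0,100]: [(0, 0) (21, 0) (21, 100) (0, 100)]
2. ⊥bis P1·P0 via (10.885,64.525): [(0, 66.5855) (21, 62.6102) (21, 100) (0, 100)]  |A|=743.4445
3. ⊥bis P1·P2 via (17.235,82.61): [(0, 80.1604) (21, 83.1451) (21, 100) (0, 100)]  |A|=385.292
4. ⊥bis P1·P3 via (17.04,88.945): [(0, 81.7056) (21, 90.6274) (21, 100) (0, 100)]  |A|=290.5039
5. canonical 4-gon: [(0, 81.7056) (21, 90.6274) (21, 100) (0, 100)]
6. shoelace: 290.5039

Area of P1's cell: 290.5039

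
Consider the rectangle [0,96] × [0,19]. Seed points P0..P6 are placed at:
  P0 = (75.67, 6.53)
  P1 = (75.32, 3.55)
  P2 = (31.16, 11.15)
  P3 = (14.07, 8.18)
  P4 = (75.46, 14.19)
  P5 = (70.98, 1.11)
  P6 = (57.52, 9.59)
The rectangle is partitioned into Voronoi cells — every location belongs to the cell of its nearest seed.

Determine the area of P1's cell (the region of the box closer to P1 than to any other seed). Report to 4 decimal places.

Area of P1's cell: 91.9522

1. box [0,96]×[0,19]: [(0, 0) (96, 0) (96, 19) (0, 19)]
2. ⊥bis P1·P0 via (75.495,5.04): [(0, 13.9069) (0, 0) (96, 0) (96, 2.6317)]  |A|=793.8507
3. ⊥bis P1·P2 via (53.24,7.35): [(53.2913, 7.6478) (51.9751, 0) (96, 0) (96, 2.6317)]  |A|=224.5457
4. ⊥bis P1·P3 via (44.695,5.865): [(53.2913, 7.6478) (51.9751, 0) (96, 0) (96, 2.6317)]  |A|=224.5457
5. ⊥bis P1·P4 via (75.39,8.87): [(53.2913, 7.6478) (51.9751, 0) (96, 0) (96, 2.6317)]  |A|=224.5457
6. ⊥bis P1·P5 via (73.15,2.33): [(71.3529, 5.5265) (74.46, 0) (96, 0) (96, 2.6317)]  |A|=91.9522
7. ⊥bis P1·P6 via (66.42,6.57): [(71.3529, 5.5265) (74.46, 0) (96, 0) (96, 2.6317)]  |A|=91.9522
8. canonical 4-gon: [(71.3529, 5.5265) (74.46, 0) (96, 0) (96, 2.6317)]
9. shoelace: 91.9522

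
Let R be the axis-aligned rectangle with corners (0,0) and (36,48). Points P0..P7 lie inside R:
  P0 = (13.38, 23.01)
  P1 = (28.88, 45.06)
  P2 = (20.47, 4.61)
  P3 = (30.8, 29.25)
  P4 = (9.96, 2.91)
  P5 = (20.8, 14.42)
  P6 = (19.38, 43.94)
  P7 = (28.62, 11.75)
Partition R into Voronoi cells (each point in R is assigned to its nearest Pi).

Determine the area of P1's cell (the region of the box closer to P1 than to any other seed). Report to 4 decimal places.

1. box [0,36]×[0,48]: [(0, 0) (36, 0) (36, 48) (0, 48)]
2. ⊥bis P1·P0 via (21.13,34.035): [(36, 23.5822) (36, 48) (1.2637, 48)]  |A|=424.0931
3. ⊥bis P1·P2 via (24.675,24.835): [(36, 23.5822) (36, 48) (1.2637, 48)]  |A|=424.0931
4. ⊥bis P1·P3 via (29.84,37.155): [(18.6285, 35.7934) (36, 37.9031) (36, 48) (1.2637, 48)]  |A|=299.7049
5. ⊥bis P1·P4 via (19.42,23.985): [(18.6285, 35.7934) (36, 37.9031) (36, 48) (1.2637, 48)]  |A|=299.7049
6. ⊥bis P1·P5 via (24.84,29.74): [(18.6285, 35.7934) (36, 37.9031) (36, 48) (1.2637, 48)]  |A|=299.7049
7. ⊥bis P1·P6 via (24.13,44.5): [(25.0643, 36.575) (36, 37.9031) (36, 48) (23.7174, 48)]  |A|=125.3727
8. ⊥bis P1·P7 via (28.75,28.405): [(25.0643, 36.575) (36, 37.9031) (36, 48) (23.7174, 48)]  |A|=125.3727
9. canonical 4-gon: [(25.0643, 36.575) (36, 37.9031) (36, 48) (23.7174, 48)]
10. shoelace: 125.3727

Area of P1's cell: 125.3727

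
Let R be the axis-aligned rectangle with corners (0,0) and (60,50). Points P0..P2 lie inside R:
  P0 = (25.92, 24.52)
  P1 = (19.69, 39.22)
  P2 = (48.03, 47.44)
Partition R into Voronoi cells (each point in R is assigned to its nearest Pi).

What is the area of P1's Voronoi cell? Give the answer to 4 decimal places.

1. box [0,60]×[0,50]: [(0, 0) (60, 0) (60, 50) (0, 50)]
2. ⊥bis P1·P0 via (22.805,31.87): [(0, 22.205) (60, 47.6336) (60, 50) (0, 50)]  |A|=904.8414
3. ⊥bis P1·P2 via (33.86,43.33): [(0, 22.205) (35.6099, 37.2968) (31.9254, 50) (0, 50)]  |A|=697.6648
4. canonical 4-gon: [(0, 22.205) (35.6099, 37.2968) (31.9254, 50) (0, 50)]
5. shoelace: 697.6648

Area of P1's cell: 697.6648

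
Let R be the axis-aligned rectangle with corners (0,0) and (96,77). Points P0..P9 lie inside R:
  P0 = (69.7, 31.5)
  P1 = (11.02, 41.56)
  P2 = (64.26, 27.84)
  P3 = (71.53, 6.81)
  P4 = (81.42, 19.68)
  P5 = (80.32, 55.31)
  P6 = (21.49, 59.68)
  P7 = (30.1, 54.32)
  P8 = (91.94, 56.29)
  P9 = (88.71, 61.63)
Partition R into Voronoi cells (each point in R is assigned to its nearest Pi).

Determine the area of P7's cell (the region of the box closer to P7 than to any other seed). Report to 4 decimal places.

Area of P7's cell: 1098.9312

1. box [0,96]×[0,77]: [(0, 0) (96, 0) (96, 77) (0, 77)]
2. ⊥bis P7·P0 via (49.9,42.91): [(0, 0) (25.1726, 0) (69.5448, 77) (0, 77)]  |A|=3646.6185
3. ⊥bis P7·P1 via (20.56,47.94): [(37.8769, 22.0461) (69.5448, 77) (1.1257, 77)]  |A|=1879.9476
4. ⊥bis P7·P2 via (47.18,41.08): [(35.352, 25.8215) (53.6703, 49.4527) (69.5448, 77) (1.1257, 77)]  |A|=1815.5345
5. ⊥bis P7·P3 via (50.815,30.565): [(35.352, 25.8215) (53.6703, 49.4527) (69.5448, 77) (1.1257, 77)]  |A|=1815.5345
6. ⊥bis P7·P4 via (55.76,37): [(35.352, 25.8215) (53.6703, 49.4527) (69.5448, 77) (1.1257, 77)]  |A|=1815.5345
7. ⊥bis P7·P5 via (55.21,54.815): [(35.352, 25.8215) (53.6703, 49.4527) (55.2613, 52.2135) (54.7727, 77) (1.1257, 77)]  |A|=1632.4601
8. ⊥bis P7·P6 via (25.795,57): [(20.3502, 48.2537) (35.352, 25.8215) (53.6703, 49.4527) (55.2613, 52.2135) (54.7727, 77) (38.2456, 77)]  |A|=1098.9312
9. ⊥bis P7·P8 via (61.02,55.305): [(20.3502, 48.2537) (35.352, 25.8215) (53.6703, 49.4527) (55.2613, 52.2135) (54.7727, 77) (38.2456, 77)]  |A|=1098.9312
10. ⊥bis P7·P9 via (59.405,57.975): [(20.3502, 48.2537) (35.352, 25.8215) (53.6703, 49.4527) (55.2613, 52.2135) (54.7727, 77) (38.2456, 77)]  |A|=1098.9312
11. canonical 6-gon: [(20.3502, 48.2537) (35.352, 25.8215) (53.6703, 49.4527) (55.2613, 52.2135) (54.7727, 77) (38.2456, 77)]
12. shoelace: 1098.9312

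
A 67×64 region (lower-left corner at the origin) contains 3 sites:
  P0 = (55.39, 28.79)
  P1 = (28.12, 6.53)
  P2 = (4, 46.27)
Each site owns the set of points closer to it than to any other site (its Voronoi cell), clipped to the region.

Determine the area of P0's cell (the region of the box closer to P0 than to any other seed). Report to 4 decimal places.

1. box [0,67]×[0,64]: [(0, 0) (67, 0) (67, 64) (0, 64)]
2. ⊥bis P0·P1 via (41.755,17.66): [(56.1705, 0) (67, 0) (67, 64) (3.9285, 64)]  |A|=2364.8306
3. ⊥bis P0·P2 via (29.695,37.53): [(28.4715, 33.9331) (56.1705, 0) (67, 0) (67, 64) (38.6986, 64)]  |A|=1842.1165
4. canonical 5-gon: [(28.4715, 33.9331) (56.1705, 0) (67, 0) (67, 64) (38.6986, 64)]
5. shoelace: 1842.1165

Area of P0's cell: 1842.1165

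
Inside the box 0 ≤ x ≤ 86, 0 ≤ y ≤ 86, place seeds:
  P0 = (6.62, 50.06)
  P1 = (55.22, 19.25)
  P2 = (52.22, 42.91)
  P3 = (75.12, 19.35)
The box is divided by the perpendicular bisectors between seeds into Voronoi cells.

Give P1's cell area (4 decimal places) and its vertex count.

Area of P1's cell: 1406.6079 (4 vertices)

1. box [0,86]×[0,86]: [(0, 0) (86, 0) (86, 86) (0, 86)]
2. ⊥bis P1·P0 via (30.92,34.655): [(8.9504, 0) (86, 0) (86, 86) (63.4702, 86)]  |A|=4281.9127
3. ⊥bis P1·P2 via (53.72,31.08): [(26.4626, 27.6239) (8.9504, 0) (86, 0) (86, 35.173)]  |A|=2111.2571
4. ⊥bis P1·P3 via (65.17,19.3): [(65.1036, 32.5234) (26.4626, 27.6239) (8.9504, 0) (65.267, 0)]  |A|=1406.6079
5. canonical 4-gon: [(65.1036, 32.5234) (26.4626, 27.6239) (8.9504, 0) (65.267, 0)]
6. shoelace: 1406.6079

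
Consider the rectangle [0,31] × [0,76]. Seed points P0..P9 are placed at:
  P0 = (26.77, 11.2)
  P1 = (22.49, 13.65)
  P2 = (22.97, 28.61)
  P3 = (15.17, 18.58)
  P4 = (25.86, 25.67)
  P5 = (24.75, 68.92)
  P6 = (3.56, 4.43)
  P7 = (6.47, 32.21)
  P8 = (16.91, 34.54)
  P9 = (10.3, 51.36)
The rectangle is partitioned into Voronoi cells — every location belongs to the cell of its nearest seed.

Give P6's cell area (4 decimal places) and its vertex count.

Area of P6's cell: 200.0388 (5 vertices)

1. box [0,31]×[0,76]: [(0, 0) (31, 0) (31, 76) (0, 76)]
2. ⊥bis P6·P0 via (15.165,7.815): [(0, 59.8061) (0, 0) (17.4445, 0)]  |A|=521.6441
3. ⊥bis P6·P1 via (13.025,9.04): [(0, 35.7822) (0, 0) (17.428, 0)]  |A|=311.8063
4. ⊥bis P6·P2 via (13.265,16.52): [(6.8889, 21.6383) (0, 27.1682) (0, 0) (17.428, 0)]  |A|=282.1357
5. ⊥bis P6·P3 via (9.365,11.505): [(13.4615, 8.1439) (0, 19.1889) (0, 0) (17.428, 0)]  |A|=200.1213
6. ⊥bis P6·P4 via (14.71,15.05): [(13.4615, 8.1439) (0, 19.1889) (0, 0) (17.428, 0)]  |A|=200.1213
7. ⊥bis P6·P5 via (14.155,36.675): [(13.4615, 8.1439) (0, 19.1889) (0, 0) (17.428, 0)]  |A|=200.1213
8. ⊥bis P6·P7 via (5.015,18.32): [(13.4615, 8.1439) (0.4801, 18.795) (0, 18.8453) (0, 0) (17.428, 0)]  |A|=200.0388
9. ⊥bis P6·P8 via (10.235,19.485): [(13.4615, 8.1439) (0.4801, 18.795) (0, 18.8453) (0, 0) (17.428, 0)]  |A|=200.0388
10. ⊥bis P6·P9 via (6.93,27.895): [(13.4615, 8.1439) (0.4801, 18.795) (0, 18.8453) (0, 0) (17.428, 0)]  |A|=200.0388
11. canonical 5-gon: [(13.4615, 8.1439) (0.4801, 18.795) (0, 18.8453) (0, 0) (17.428, 0)]
12. shoelace: 200.0388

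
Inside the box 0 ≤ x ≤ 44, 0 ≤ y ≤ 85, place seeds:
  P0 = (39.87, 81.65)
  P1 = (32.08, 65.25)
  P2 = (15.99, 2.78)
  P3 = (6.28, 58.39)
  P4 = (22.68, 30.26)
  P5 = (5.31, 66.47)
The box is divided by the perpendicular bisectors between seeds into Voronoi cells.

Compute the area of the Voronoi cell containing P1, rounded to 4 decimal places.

Area of P1's cell: 701.0250

1. box [0,44]×[0,85]: [(0, 0) (44, 0) (44, 85) (0, 85)]
2. ⊥bis P1·P0 via (35.975,73.45): [(0, 0) (44, 0) (44, 69.6381) (11.6592, 85) (0, 85)]  |A|=3491.5924
3. ⊥bis P1·P2 via (24.035,34.015): [(0, 40.2055) (44, 28.8727) (44, 69.6381) (11.6592, 85) (0, 85)]  |A|=1971.8702
4. ⊥bis P1·P3 via (19.18,61.82): [(26.7597, 33.3132) (44, 28.8727) (44, 69.6381) (13.2129, 84.262)]  |A|=1036.6336
5. ⊥bis P1·P4 via (27.38,47.755): [(22.5767, 49.0454) (44, 43.2901) (44, 69.6381) (13.2129, 84.262)]  |A|=755.8735
6. ⊥bis P1·P5 via (18.695,65.86): [(18.6088, 63.9683) (22.5767, 49.0454) (44, 43.2901) (44, 69.6381) (19.3997, 81.3233)]  |A|=701.025
7. canonical 5-gon: [(18.6088, 63.9683) (22.5767, 49.0454) (44, 43.2901) (44, 69.6381) (19.3997, 81.3233)]
8. shoelace: 701.025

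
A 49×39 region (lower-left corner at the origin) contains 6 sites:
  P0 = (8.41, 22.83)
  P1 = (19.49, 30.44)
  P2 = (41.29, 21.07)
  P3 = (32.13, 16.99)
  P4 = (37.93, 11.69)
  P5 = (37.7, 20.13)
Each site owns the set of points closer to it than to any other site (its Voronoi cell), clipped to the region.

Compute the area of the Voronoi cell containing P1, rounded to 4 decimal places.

1. box [0,49]×[0,39]: [(0, 0) (49, 0) (49, 39) (0, 39)]
2. ⊥bis P1·P0 via (13.95,26.635): [(32.2435, 0) (49, 0) (49, 39) (5.4574, 39)]  |A|=1175.8312
3. ⊥bis P1·P2 via (30.39,25.755): [(24.2946, 11.5735) (36.0829, 39) (5.4574, 39)]  |A|=419.9746
4. ⊥bis P1·P3 via (25.81,23.715): [(19.8211, 18.0868) (32.0227, 29.5535) (36.0829, 39) (5.4574, 39)]  |A|=354.5907
5. ⊥bis P1·P4 via (28.71,21.065): [(19.8211, 18.0868) (32.0227, 29.5535) (36.0829, 39) (5.4574, 39)]  |A|=354.5907
6. ⊥bis P1·P5 via (28.595,25.285): [(19.8211, 18.0868) (29.8622, 27.5231) (35.2093, 36.9676) (36.0829, 39) (5.4574, 39)]  |A|=349.8168
7. canonical 5-gon: [(19.8211, 18.0868) (29.8622, 27.5231) (35.2093, 36.9676) (36.0829, 39) (5.4574, 39)]
8. shoelace: 349.8168

Area of P1's cell: 349.8168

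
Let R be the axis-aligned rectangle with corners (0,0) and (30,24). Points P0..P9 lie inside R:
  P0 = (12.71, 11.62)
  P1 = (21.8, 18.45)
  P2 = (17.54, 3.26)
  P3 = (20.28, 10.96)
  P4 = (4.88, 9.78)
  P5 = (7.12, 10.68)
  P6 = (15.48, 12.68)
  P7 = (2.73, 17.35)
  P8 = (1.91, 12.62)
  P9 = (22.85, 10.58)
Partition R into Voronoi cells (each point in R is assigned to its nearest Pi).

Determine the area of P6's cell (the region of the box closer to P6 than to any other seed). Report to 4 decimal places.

1. box [0,30]×[0,24]: [(0, 0) (30, 0) (30, 24) (0, 24)]
2. ⊥bis P6·P0 via (14.095,12.15): [(18.7445, 0) (30, 0) (30, 24) (9.5603, 24)]  |A|=380.3424
3. ⊥bis P6·P1 via (18.64,15.565): [(18.7445, 0) (30, 0) (30, 3.1222) (10.9391, 24) (9.5603, 24)]  |A|=181.3667
4. ⊥bis P6·P2 via (16.51,7.97): [(15.7575, 7.8054) (24.0656, 9.6223) (10.9391, 24) (9.5603, 24)]  |A|=82.8133
5. ⊥bis P6·P3 via (17.88,11.82): [(15.7575, 7.8054) (16.4996, 7.9677) (19.0579, 15.1072) (10.9391, 24) (9.5603, 24)]  |A|=57.9212
6. ⊥bis P6·P4 via (10.18,11.23): [(15.7575, 7.8054) (16.4996, 7.9677) (19.0579, 15.1072) (10.9391, 24) (9.5603, 24)]  |A|=57.9212
7. ⊥bis P6·P5 via (11.3,11.68): [(15.7575, 7.8054) (16.4996, 7.9677) (19.0579, 15.1072) (10.9391, 24) (9.5603, 24)]  |A|=57.9212
8. ⊥bis P6·P7 via (9.105,15.015): [(11.0092, 20.2138) (15.7575, 7.8054) (16.4996, 7.9677) (19.0579, 15.1072) (11.9788, 22.8611)]  |A|=53.3827
9. ⊥bis P6·P8 via (8.695,12.65): [(11.0092, 20.2138) (15.7575, 7.8054) (16.4996, 7.9677) (19.0579, 15.1072) (11.9788, 22.8611)]  |A|=53.3827
10. ⊥bis P6·P9 via (19.165,11.63): [(11.0092, 20.2138) (15.7575, 7.8054) (16.4996, 7.9677) (19.0579, 15.1072) (11.9788, 22.8611)]  |A|=53.3827
11. canonical 5-gon: [(11.0092, 20.2138) (15.7575, 7.8054) (16.4996, 7.9677) (19.0579, 15.1072) (11.9788, 22.8611)]
12. shoelace: 53.3827

Area of P6's cell: 53.3827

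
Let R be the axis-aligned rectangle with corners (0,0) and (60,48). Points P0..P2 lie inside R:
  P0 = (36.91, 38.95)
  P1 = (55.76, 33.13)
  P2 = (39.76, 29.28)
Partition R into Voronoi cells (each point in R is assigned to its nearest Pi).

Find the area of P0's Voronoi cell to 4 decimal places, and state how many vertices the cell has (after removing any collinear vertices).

Area of P0's cell: 872.5413 (4 vertices)

1. box [0,60]×[0,48]: [(0, 0) (60, 0) (60, 48) (0, 48)]
2. ⊥bis P0·P1 via (46.335,36.04): [(0, 0) (35.2075, 0) (50.0277, 48) (0, 48)]  |A|=2045.6453
3. ⊥bis P0·P2 via (38.335,34.115): [(0, 22.8167) (46.482, 36.5161) (50.0277, 48) (0, 48)]  |A|=872.5413
4. canonical 4-gon: [(0, 22.8167) (46.482, 36.5161) (50.0277, 48) (0, 48)]
5. shoelace: 872.5413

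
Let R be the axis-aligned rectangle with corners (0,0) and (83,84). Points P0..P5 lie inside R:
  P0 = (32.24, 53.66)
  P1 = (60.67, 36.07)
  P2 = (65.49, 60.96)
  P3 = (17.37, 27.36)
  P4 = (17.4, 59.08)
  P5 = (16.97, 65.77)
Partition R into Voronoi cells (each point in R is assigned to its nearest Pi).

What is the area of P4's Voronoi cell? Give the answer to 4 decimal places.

1. box [0,83]×[0,84]: [(0, 0) (83, 0) (83, 84) (0, 84)]
2. ⊥bis P4·P0 via (24.82,56.37): [(0, 0) (4.232, 0) (34.9113, 84) (0, 84)]  |A|=1644.0192
3. ⊥bis P4·P1 via (39.035,47.575): [(0, 0) (4.232, 0) (34.9113, 84) (0, 84)]  |A|=1644.0192
4. ⊥bis P4·P2 via (41.445,60.02): [(0, 0) (4.232, 0) (34.9113, 84) (0, 84)]  |A|=1644.0192
5. ⊥bis P4·P3 via (17.385,43.22): [(0, 43.2364) (20.0163, 43.2175) (34.9113, 84) (0, 84)]  |A|=1119.8528
6. ⊥bis P4·P5 via (17.185,62.425): [(0, 61.3204) (0, 43.2364) (20.0163, 43.2175) (27.2682, 63.0731)]  |A|=445.3452
7. canonical 4-gon: [(0, 61.3204) (0, 43.2364) (20.0163, 43.2175) (27.2682, 63.0731)]
8. shoelace: 445.3452

Area of P4's cell: 445.3452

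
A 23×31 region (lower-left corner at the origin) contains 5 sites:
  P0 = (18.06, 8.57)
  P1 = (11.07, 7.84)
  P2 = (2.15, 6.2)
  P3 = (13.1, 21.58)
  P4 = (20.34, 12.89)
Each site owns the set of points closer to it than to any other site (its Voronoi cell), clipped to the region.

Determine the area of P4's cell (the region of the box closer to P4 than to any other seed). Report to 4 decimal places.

1. box [0,23]×[0,31]: [(0, 0) (23, 0) (23, 31) (0, 31)]
2. ⊥bis P4·P0 via (19.2,10.73): [(0, 20.8633) (23, 8.7244) (23, 31) (0, 31)]  |A|=372.7406
3. ⊥bis P4·P1 via (15.705,10.365): [(14.0155, 13.4662) (23, 8.7244) (23, 31) (4.4637, 31)]  |A|=262.5723
4. ⊥bis P4·P2 via (11.245,9.545): [(14.0155, 13.4662) (23, 8.7244) (23, 31) (4.4637, 31)]  |A|=262.5723
5. ⊥bis P4·P3 via (16.72,17.235): [(13.4477, 14.5087) (14.0155, 13.4662) (23, 8.7244) (23, 22.4671)]  |A|=68.9739
6. canonical 4-gon: [(13.4477, 14.5087) (14.0155, 13.4662) (23, 8.7244) (23, 22.4671)]
7. shoelace: 68.9739

Area of P4's cell: 68.9739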